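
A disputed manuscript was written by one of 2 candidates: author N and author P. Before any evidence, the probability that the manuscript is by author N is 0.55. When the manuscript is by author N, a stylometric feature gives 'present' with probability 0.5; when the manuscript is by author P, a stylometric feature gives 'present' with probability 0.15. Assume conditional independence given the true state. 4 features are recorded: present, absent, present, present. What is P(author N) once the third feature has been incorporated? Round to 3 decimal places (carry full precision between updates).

0.889

After 'present': P(author N) = 0.5·0.5500 / (0.5·0.5500 + 0.15·0.4500) ≈ 0.8029
After 'absent': P(author N) = 0.5·0.8029 / (0.5·0.8029 + 0.85·0.1971) ≈ 0.7056
After 'present': P(author N) = 0.5·0.7056 / (0.5·0.7056 + 0.15·0.2944) ≈ 0.8887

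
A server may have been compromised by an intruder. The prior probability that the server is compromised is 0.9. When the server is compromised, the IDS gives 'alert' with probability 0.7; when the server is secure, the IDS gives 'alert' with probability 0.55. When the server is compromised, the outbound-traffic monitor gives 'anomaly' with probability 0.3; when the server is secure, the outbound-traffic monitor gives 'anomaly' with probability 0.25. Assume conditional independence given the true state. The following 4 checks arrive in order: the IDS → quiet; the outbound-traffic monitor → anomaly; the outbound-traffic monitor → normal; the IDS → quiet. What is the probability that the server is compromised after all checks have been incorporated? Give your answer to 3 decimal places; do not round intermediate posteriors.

0.818

Each posterior becomes the prior for the next update.
After the IDS='quiet': P(compromised) = 0.3·0.9000 / (0.3·0.9000 + 0.45·0.1000) ≈ 0.8571
After the outbound-traffic monitor='anomaly': P(compromised) = 0.3·0.8571 / (0.3·0.8571 + 0.25·0.1429) ≈ 0.8780
After the outbound-traffic monitor='normal': P(compromised) = 0.7·0.8780 / (0.7·0.8780 + 0.75·0.1220) ≈ 0.8705
After the IDS='quiet': P(compromised) = 0.3·0.8705 / (0.3·0.8705 + 0.45·0.1295) ≈ 0.8175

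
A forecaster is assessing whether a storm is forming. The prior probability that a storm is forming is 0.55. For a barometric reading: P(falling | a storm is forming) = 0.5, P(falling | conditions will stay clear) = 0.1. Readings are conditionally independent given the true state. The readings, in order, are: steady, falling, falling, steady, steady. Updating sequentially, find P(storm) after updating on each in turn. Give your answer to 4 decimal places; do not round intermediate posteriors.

Each posterior becomes the prior for the next update.
After 'steady': P(storm) = 0.5·0.5500 / (0.5·0.5500 + 0.9·0.4500) ≈ 0.4044
After 'falling': P(storm) = 0.5·0.4044 / (0.5·0.4044 + 0.1·0.5956) ≈ 0.7725
After 'falling': P(storm) = 0.5·0.7725 / (0.5·0.7725 + 0.1·0.2275) ≈ 0.9444
After 'steady': P(storm) = 0.5·0.9444 / (0.5·0.9444 + 0.9·0.0556) ≈ 0.9041
After 'steady': P(storm) = 0.5·0.9041 / (0.5·0.9041 + 0.9·0.0959) ≈ 0.8397

0.8397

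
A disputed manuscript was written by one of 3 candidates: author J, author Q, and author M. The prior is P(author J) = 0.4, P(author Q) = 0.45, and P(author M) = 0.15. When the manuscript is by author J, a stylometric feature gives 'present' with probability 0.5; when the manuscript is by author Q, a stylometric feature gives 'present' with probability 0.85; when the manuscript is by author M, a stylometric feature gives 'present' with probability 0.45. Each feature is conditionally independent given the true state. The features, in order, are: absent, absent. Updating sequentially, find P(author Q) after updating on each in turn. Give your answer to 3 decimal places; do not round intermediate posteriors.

After 'absent': normaliser = 0.5·0.4000 + 0.15·0.4500 + 0.55·0.1500; P(author J) ≈ 0.5714, P(author Q) ≈ 0.1929, P(author M) ≈ 0.2357
After 'absent': normaliser = 0.5·0.5714 + 0.15·0.1929 + 0.55·0.2357; P(author J) ≈ 0.6431, P(author Q) ≈ 0.0651, P(author M) ≈ 0.2918

0.065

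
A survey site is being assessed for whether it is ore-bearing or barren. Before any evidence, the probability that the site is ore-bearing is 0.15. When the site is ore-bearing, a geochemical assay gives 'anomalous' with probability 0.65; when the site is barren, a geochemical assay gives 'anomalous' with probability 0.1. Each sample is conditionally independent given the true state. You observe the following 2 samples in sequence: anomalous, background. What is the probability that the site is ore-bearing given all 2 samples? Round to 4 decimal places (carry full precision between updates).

0.3085

After 'anomalous': P(ore) = 0.65·0.1500 / (0.65·0.1500 + 0.1·0.8500) ≈ 0.5342
After 'background': P(ore) = 0.35·0.5342 / (0.35·0.5342 + 0.9·0.4658) ≈ 0.3085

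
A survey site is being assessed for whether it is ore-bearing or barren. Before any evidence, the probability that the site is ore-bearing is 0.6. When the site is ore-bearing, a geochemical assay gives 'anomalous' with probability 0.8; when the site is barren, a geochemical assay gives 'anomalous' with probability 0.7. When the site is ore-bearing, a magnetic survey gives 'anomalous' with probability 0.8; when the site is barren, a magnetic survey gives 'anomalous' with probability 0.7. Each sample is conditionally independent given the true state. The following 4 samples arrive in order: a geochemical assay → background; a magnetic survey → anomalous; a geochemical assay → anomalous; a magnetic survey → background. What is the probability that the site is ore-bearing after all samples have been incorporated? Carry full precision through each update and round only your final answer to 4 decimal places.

0.4655

After a geochemical assay='background': P(ore) = 0.2·0.6000 / (0.2·0.6000 + 0.3·0.4000) ≈ 0.5000
After a magnetic survey='anomalous': P(ore) = 0.8·0.5000 / (0.8·0.5000 + 0.7·0.5000) ≈ 0.5333
After a geochemical assay='anomalous': P(ore) = 0.8·0.5333 / (0.8·0.5333 + 0.7·0.4667) ≈ 0.5664
After a magnetic survey='background': P(ore) = 0.2·0.5664 / (0.2·0.5664 + 0.3·0.4336) ≈ 0.4655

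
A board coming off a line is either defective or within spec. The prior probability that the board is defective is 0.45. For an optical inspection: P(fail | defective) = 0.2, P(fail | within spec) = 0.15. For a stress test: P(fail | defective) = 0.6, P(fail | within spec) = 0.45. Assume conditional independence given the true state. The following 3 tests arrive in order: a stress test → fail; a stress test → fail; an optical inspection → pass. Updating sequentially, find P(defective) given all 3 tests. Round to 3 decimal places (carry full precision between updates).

After a stress test='fail': P(defective) = 0.6·0.4500 / (0.6·0.4500 + 0.45·0.5500) ≈ 0.5217
After a stress test='fail': P(defective) = 0.6·0.5217 / (0.6·0.5217 + 0.45·0.4783) ≈ 0.5926
After an optical inspection='pass': P(defective) = 0.8·0.5926 / (0.8·0.5926 + 0.85·0.4074) ≈ 0.5779

0.578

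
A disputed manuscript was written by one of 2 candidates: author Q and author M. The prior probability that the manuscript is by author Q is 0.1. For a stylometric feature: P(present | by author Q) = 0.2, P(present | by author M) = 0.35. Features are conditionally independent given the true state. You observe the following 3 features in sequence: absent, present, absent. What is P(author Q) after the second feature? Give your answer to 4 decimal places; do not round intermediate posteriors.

0.0725

After 'absent': P(author Q) = 0.8·0.1000 / (0.8·0.1000 + 0.65·0.9000) ≈ 0.1203
After 'present': P(author Q) = 0.2·0.1203 / (0.2·0.1203 + 0.35·0.8797) ≈ 0.0725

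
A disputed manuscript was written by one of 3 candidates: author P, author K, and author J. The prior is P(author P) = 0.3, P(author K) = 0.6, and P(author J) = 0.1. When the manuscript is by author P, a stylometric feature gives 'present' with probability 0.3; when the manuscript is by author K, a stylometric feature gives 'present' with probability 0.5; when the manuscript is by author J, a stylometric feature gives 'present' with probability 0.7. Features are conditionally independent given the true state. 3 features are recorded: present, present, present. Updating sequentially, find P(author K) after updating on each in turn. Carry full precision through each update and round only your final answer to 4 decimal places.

0.6388

Each posterior becomes the prior for the next update.
After 'present': normaliser = 0.3·0.3000 + 0.5·0.6000 + 0.7·0.1000; P(author P) ≈ 0.1957, P(author K) ≈ 0.6522, P(author J) ≈ 0.1522
After 'present': normaliser = 0.3·0.1957 + 0.5·0.6522 + 0.7·0.1522; P(author P) ≈ 0.1195, P(author K) ≈ 0.6637, P(author J) ≈ 0.2168
After 'present': normaliser = 0.3·0.1195 + 0.5·0.6637 + 0.7·0.2168; P(author P) ≈ 0.0690, P(author K) ≈ 0.6388, P(author J) ≈ 0.2922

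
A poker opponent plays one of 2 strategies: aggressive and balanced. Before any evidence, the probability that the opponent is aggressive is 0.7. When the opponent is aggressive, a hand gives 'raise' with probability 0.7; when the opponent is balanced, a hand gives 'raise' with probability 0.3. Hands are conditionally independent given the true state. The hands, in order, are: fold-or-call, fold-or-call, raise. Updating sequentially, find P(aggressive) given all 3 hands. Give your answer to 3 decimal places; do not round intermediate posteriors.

0.500

After 'fold-or-call': P(aggressive) = 0.3·0.7000 / (0.3·0.7000 + 0.7·0.3000) ≈ 0.5000
After 'fold-or-call': P(aggressive) = 0.3·0.5000 / (0.3·0.5000 + 0.7·0.5000) ≈ 0.3000
After 'raise': P(aggressive) = 0.7·0.3000 / (0.7·0.3000 + 0.3·0.7000) ≈ 0.5000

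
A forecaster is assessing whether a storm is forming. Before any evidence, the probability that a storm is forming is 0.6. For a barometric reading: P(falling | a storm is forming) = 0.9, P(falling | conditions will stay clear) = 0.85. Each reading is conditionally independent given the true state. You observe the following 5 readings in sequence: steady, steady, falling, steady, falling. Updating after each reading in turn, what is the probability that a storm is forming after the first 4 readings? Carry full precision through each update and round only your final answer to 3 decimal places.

After 'steady': P(storm) = 0.1·0.6000 / (0.1·0.6000 + 0.15·0.4000) ≈ 0.5000
After 'steady': P(storm) = 0.1·0.5000 / (0.1·0.5000 + 0.15·0.5000) ≈ 0.4000
After 'falling': P(storm) = 0.9·0.4000 / (0.9·0.4000 + 0.85·0.6000) ≈ 0.4138
After 'steady': P(storm) = 0.1·0.4138 / (0.1·0.4138 + 0.15·0.5862) ≈ 0.3200

0.320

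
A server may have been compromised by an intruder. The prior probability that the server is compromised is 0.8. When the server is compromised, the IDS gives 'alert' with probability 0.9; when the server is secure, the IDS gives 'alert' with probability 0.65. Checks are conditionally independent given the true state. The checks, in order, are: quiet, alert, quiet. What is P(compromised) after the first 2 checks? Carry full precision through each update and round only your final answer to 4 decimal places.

After 'quiet': P(compromised) = 0.1·0.8000 / (0.1·0.8000 + 0.35·0.2000) ≈ 0.5333
After 'alert': P(compromised) = 0.9·0.5333 / (0.9·0.5333 + 0.65·0.4667) ≈ 0.6128

0.6128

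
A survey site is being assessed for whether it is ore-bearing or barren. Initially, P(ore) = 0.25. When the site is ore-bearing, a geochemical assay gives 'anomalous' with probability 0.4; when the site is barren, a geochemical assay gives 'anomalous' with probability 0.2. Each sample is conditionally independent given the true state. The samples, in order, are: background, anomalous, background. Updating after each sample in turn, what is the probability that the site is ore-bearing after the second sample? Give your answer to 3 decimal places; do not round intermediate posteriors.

After 'background': P(ore) = 0.6·0.2500 / (0.6·0.2500 + 0.8·0.7500) ≈ 0.2000
After 'anomalous': P(ore) = 0.4·0.2000 / (0.4·0.2000 + 0.2·0.8000) ≈ 0.3333

0.333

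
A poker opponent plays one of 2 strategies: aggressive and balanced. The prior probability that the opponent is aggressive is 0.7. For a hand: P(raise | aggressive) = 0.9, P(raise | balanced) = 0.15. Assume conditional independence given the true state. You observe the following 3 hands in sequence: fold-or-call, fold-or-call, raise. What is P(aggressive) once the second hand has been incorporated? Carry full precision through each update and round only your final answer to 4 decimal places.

After 'fold-or-call': P(aggressive) = 0.1·0.7000 / (0.1·0.7000 + 0.85·0.3000) ≈ 0.2154
After 'fold-or-call': P(aggressive) = 0.1·0.2154 / (0.1·0.2154 + 0.85·0.7846) ≈ 0.0313

0.0313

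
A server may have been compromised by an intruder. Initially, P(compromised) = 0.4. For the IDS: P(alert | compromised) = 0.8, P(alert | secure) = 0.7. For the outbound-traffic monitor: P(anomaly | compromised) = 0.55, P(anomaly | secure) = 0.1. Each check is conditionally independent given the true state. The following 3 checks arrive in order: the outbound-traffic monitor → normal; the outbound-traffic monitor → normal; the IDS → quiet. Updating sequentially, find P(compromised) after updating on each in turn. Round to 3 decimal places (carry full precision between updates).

After the outbound-traffic monitor='normal': P(compromised) = 0.45·0.4000 / (0.45·0.4000 + 0.9·0.6000) ≈ 0.2500
After the outbound-traffic monitor='normal': P(compromised) = 0.45·0.2500 / (0.45·0.2500 + 0.9·0.7500) ≈ 0.1429
After the IDS='quiet': P(compromised) = 0.2·0.1429 / (0.2·0.1429 + 0.3·0.8571) ≈ 0.1000

0.100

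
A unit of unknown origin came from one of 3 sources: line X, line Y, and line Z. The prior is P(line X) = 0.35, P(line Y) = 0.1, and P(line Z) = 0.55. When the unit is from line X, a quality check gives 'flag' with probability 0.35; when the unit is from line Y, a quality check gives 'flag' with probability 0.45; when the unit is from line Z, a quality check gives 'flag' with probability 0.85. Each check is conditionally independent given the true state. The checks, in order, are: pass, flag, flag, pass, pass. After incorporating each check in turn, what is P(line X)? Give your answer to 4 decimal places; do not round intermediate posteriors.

0.7143

After 'pass': normaliser = 0.65·0.3500 + 0.55·0.1000 + 0.15·0.5500; P(line X) ≈ 0.6233, P(line Y) ≈ 0.1507, P(line Z) ≈ 0.2260
After 'flag': normaliser = 0.35·0.6233 + 0.45·0.1507 + 0.85·0.2260; P(line X) ≈ 0.4563, P(line Y) ≈ 0.1418, P(line Z) ≈ 0.4019
After 'flag': normaliser = 0.35·0.4563 + 0.45·0.1418 + 0.85·0.4019; P(line X) ≈ 0.2826, P(line Y) ≈ 0.1129, P(line Z) ≈ 0.6044
After 'pass': normaliser = 0.65·0.2826 + 0.55·0.1129 + 0.15·0.6044; P(line X) ≈ 0.5459, P(line Y) ≈ 0.1846, P(line Z) ≈ 0.2695
After 'pass': normaliser = 0.65·0.5459 + 0.55·0.1846 + 0.15·0.2695; P(line X) ≈ 0.7143, P(line Y) ≈ 0.2044, P(line Z) ≈ 0.0814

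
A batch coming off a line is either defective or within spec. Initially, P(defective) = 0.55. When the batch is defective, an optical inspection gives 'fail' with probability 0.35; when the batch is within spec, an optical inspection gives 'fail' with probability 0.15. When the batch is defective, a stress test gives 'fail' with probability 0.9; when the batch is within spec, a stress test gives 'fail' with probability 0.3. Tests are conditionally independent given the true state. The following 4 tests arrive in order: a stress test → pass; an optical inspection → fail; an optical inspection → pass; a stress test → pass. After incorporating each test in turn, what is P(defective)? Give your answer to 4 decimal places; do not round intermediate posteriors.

Each posterior becomes the prior for the next update.
After a stress test='pass': P(defective) = 0.1·0.5500 / (0.1·0.5500 + 0.7·0.4500) ≈ 0.1486
After an optical inspection='fail': P(defective) = 0.35·0.1486 / (0.35·0.1486 + 0.15·0.8514) ≈ 0.2895
After an optical inspection='pass': P(defective) = 0.65·0.2895 / (0.65·0.2895 + 0.85·0.7105) ≈ 0.2375
After a stress test='pass': P(defective) = 0.1·0.2375 / (0.1·0.2375 + 0.7·0.7625) ≈ 0.0426

0.0426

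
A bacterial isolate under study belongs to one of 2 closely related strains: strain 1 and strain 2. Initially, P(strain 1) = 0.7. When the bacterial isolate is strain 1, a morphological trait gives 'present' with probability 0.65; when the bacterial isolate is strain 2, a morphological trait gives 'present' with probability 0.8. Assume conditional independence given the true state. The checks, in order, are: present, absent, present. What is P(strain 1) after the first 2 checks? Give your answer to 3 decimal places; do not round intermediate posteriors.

0.768

Each posterior becomes the prior for the next update.
After 'present': P(strain 1) = 0.65·0.7000 / (0.65·0.7000 + 0.8·0.3000) ≈ 0.6547
After 'absent': P(strain 1) = 0.35·0.6547 / (0.35·0.6547 + 0.2·0.3453) ≈ 0.7684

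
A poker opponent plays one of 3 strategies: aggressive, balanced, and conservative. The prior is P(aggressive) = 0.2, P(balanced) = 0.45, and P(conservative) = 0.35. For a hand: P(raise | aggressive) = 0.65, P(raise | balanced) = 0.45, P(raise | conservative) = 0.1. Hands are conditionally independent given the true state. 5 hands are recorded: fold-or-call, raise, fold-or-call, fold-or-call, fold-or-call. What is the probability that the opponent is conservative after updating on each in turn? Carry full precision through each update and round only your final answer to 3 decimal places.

0.529

After 'fold-or-call': normaliser = 0.35·0.2000 + 0.55·0.4500 + 0.9·0.3500; P(aggressive) ≈ 0.1107, P(balanced) ≈ 0.3913, P(conservative) ≈ 0.4980
After 'raise': normaliser = 0.65·0.1107 + 0.45·0.3913 + 0.1·0.4980; P(aggressive) ≈ 0.2415, P(balanced) ≈ 0.5912, P(conservative) ≈ 0.1672
After 'fold-or-call': normaliser = 0.35·0.2415 + 0.55·0.5912 + 0.9·0.1672; P(aggressive) ≈ 0.1509, P(balanced) ≈ 0.5805, P(conservative) ≈ 0.2686
After 'fold-or-call': normaliser = 0.35·0.1509 + 0.55·0.5805 + 0.9·0.2686; P(aggressive) ≈ 0.0860, P(balanced) ≈ 0.5201, P(conservative) ≈ 0.3939
After 'fold-or-call': normaliser = 0.35·0.0860 + 0.55·0.5201 + 0.9·0.3939; P(aggressive) ≈ 0.0449, P(balanced) ≈ 0.4265, P(conservative) ≈ 0.5286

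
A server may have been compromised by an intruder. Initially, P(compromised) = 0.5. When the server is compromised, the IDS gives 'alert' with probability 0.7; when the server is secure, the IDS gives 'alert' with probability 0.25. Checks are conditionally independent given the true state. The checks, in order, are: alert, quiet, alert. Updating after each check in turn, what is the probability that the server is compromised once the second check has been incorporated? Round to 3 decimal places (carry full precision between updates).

0.528

After 'alert': P(compromised) = 0.7·0.5000 / (0.7·0.5000 + 0.25·0.5000) ≈ 0.7368
After 'quiet': P(compromised) = 0.3·0.7368 / (0.3·0.7368 + 0.75·0.2632) ≈ 0.5283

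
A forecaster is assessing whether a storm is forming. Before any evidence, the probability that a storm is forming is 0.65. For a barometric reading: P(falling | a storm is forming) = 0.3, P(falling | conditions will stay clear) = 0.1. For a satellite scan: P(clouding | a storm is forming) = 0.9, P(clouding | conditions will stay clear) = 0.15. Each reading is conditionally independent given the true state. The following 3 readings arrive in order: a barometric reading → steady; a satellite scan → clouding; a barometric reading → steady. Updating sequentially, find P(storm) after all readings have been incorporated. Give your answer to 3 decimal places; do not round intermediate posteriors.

After a barometric reading='steady': P(storm) = 0.7·0.6500 / (0.7·0.6500 + 0.9·0.3500) ≈ 0.5909
After a satellite scan='clouding': P(storm) = 0.9·0.5909 / (0.9·0.5909 + 0.15·0.4091) ≈ 0.8966
After a barometric reading='steady': P(storm) = 0.7·0.8966 / (0.7·0.8966 + 0.9·0.1034) ≈ 0.8708

0.871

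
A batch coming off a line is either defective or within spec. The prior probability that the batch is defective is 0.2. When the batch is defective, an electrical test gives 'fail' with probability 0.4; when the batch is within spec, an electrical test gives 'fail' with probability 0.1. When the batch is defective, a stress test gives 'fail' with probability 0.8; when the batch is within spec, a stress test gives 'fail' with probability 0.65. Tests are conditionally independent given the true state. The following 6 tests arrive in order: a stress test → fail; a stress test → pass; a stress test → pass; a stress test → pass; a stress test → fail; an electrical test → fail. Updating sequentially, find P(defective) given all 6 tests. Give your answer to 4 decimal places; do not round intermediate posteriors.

After a stress test='fail': P(defective) = 0.8·0.2000 / (0.8·0.2000 + 0.65·0.8000) ≈ 0.2353
After a stress test='pass': P(defective) = 0.2·0.2353 / (0.2·0.2353 + 0.35·0.7647) ≈ 0.1495
After a stress test='pass': P(defective) = 0.2·0.1495 / (0.2·0.1495 + 0.35·0.8505) ≈ 0.0913
After a stress test='pass': P(defective) = 0.2·0.0913 / (0.2·0.0913 + 0.35·0.9087) ≈ 0.0543
After a stress test='fail': P(defective) = 0.8·0.0543 / (0.8·0.0543 + 0.65·0.9457) ≈ 0.0660
After an electrical test='fail': P(defective) = 0.4·0.0660 / (0.4·0.0660 + 0.1·0.9340) ≈ 0.2204

0.2204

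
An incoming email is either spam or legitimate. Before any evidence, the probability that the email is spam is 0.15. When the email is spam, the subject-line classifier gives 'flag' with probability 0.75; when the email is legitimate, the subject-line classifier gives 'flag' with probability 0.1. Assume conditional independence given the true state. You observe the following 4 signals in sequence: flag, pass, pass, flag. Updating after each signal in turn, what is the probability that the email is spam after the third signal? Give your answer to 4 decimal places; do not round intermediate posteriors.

0.0927

After 'flag': P(spam) = 0.75·0.1500 / (0.75·0.1500 + 0.1·0.8500) ≈ 0.5696
After 'pass': P(spam) = 0.25·0.5696 / (0.25·0.5696 + 0.9·0.4304) ≈ 0.2688
After 'pass': P(spam) = 0.25·0.2688 / (0.25·0.2688 + 0.9·0.7312) ≈ 0.0927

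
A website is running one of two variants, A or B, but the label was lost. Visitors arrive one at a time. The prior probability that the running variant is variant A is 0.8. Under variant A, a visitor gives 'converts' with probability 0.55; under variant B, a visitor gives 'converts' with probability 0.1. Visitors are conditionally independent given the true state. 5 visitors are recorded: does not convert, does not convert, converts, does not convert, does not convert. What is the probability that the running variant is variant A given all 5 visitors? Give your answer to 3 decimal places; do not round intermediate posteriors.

After 'does not convert': P(A) = 0.45·0.8000 / (0.45·0.8000 + 0.9·0.2000) ≈ 0.6667
After 'does not convert': P(A) = 0.45·0.6667 / (0.45·0.6667 + 0.9·0.3333) ≈ 0.5000
After 'converts': P(A) = 0.55·0.5000 / (0.55·0.5000 + 0.1·0.5000) ≈ 0.8462
After 'does not convert': P(A) = 0.45·0.8462 / (0.45·0.8462 + 0.9·0.1538) ≈ 0.7333
After 'does not convert': P(A) = 0.45·0.7333 / (0.45·0.7333 + 0.9·0.2667) ≈ 0.5789

0.579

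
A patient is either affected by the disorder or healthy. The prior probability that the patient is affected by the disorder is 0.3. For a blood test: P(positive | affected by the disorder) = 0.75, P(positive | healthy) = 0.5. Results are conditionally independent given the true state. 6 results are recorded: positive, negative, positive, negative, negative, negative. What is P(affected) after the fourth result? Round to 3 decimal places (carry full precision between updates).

After 'positive': P(affected) = 0.75·0.3000 / (0.75·0.3000 + 0.5·0.7000) ≈ 0.3913
After 'negative': P(affected) = 0.25·0.3913 / (0.25·0.3913 + 0.5·0.6087) ≈ 0.2432
After 'positive': P(affected) = 0.75·0.2432 / (0.75·0.2432 + 0.5·0.7568) ≈ 0.3253
After 'negative': P(affected) = 0.25·0.3253 / (0.25·0.3253 + 0.5·0.6747) ≈ 0.1942

0.194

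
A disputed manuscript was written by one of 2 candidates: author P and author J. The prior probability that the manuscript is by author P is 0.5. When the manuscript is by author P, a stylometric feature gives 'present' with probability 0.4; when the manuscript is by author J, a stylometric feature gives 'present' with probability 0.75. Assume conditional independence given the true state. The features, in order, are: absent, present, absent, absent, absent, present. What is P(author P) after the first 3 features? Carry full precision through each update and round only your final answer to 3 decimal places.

After 'absent': P(author P) = 0.6·0.5000 / (0.6·0.5000 + 0.25·0.5000) ≈ 0.7059
After 'present': P(author P) = 0.4·0.7059 / (0.4·0.7059 + 0.75·0.2941) ≈ 0.5614
After 'absent': P(author P) = 0.6·0.5614 / (0.6·0.5614 + 0.25·0.4386) ≈ 0.7544

0.754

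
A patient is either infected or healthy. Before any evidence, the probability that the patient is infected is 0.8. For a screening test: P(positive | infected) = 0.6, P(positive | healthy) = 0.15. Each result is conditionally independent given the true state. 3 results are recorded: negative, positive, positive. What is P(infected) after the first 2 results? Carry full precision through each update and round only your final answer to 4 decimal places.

After 'negative': P(infected) = 0.4·0.8000 / (0.4·0.8000 + 0.85·0.2000) ≈ 0.6531
After 'positive': P(infected) = 0.6·0.6531 / (0.6·0.6531 + 0.15·0.3469) ≈ 0.8828

0.8828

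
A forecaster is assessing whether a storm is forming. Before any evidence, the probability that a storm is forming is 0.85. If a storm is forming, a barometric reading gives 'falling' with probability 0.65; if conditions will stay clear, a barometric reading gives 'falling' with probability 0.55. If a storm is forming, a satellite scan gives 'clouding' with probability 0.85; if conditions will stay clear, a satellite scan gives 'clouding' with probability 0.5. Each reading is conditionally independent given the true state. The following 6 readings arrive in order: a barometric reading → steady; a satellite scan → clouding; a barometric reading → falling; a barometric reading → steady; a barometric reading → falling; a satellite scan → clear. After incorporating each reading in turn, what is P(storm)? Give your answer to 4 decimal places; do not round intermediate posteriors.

0.7095

After a barometric reading='steady': P(storm) = 0.35·0.8500 / (0.35·0.8500 + 0.45·0.1500) ≈ 0.8151
After a satellite scan='clouding': P(storm) = 0.85·0.8151 / (0.85·0.8151 + 0.5·0.1849) ≈ 0.8823
After a barometric reading='falling': P(storm) = 0.65·0.8823 / (0.65·0.8823 + 0.55·0.1177) ≈ 0.8985
After a barometric reading='steady': P(storm) = 0.35·0.8985 / (0.35·0.8985 + 0.45·0.1015) ≈ 0.8732
After a barometric reading='falling': P(storm) = 0.65·0.8732 / (0.65·0.8732 + 0.55·0.1268) ≈ 0.8906
After a satellite scan='clear': P(storm) = 0.15·0.8906 / (0.15·0.8906 + 0.5·0.1094) ≈ 0.7095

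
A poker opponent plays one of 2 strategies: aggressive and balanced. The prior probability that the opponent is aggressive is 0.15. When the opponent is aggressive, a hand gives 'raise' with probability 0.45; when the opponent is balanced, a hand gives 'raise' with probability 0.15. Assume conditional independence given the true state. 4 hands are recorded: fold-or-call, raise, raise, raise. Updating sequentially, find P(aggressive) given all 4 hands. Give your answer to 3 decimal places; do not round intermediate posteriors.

0.755

Each posterior becomes the prior for the next update.
After 'fold-or-call': P(aggressive) = 0.55·0.1500 / (0.55·0.1500 + 0.85·0.8500) ≈ 0.1025
After 'raise': P(aggressive) = 0.45·0.1025 / (0.45·0.1025 + 0.15·0.8975) ≈ 0.2552
After 'raise': P(aggressive) = 0.45·0.2552 / (0.45·0.2552 + 0.15·0.7448) ≈ 0.5068
After 'raise': P(aggressive) = 0.45·0.5068 / (0.45·0.5068 + 0.15·0.4932) ≈ 0.7551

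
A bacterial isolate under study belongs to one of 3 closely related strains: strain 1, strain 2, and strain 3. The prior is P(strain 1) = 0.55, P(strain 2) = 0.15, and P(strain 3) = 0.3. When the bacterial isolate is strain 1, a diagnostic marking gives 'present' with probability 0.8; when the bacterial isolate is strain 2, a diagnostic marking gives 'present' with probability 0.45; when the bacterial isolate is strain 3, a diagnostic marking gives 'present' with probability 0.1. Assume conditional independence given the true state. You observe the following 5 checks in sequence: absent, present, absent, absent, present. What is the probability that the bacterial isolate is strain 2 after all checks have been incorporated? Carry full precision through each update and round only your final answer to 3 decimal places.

0.503

Apply Bayes' rule sequentially, carrying P(strain 2) forward.
After 'absent': normaliser = 0.2·0.5500 + 0.55·0.1500 + 0.9·0.3000; P(strain 1) ≈ 0.2378, P(strain 2) ≈ 0.1784, P(strain 3) ≈ 0.5838
After 'present': normaliser = 0.8·0.2378 + 0.45·0.1784 + 0.1·0.5838; P(strain 1) ≈ 0.5785, P(strain 2) ≈ 0.2440, P(strain 3) ≈ 0.1775
After 'absent': normaliser = 0.2·0.5785 + 0.55·0.2440 + 0.9·0.1775; P(strain 1) ≈ 0.2824, P(strain 2) ≈ 0.3277, P(strain 3) ≈ 0.3899
After 'absent': normaliser = 0.2·0.2824 + 0.55·0.3277 + 0.9·0.3899; P(strain 1) ≈ 0.0961, P(strain 2) ≈ 0.3067, P(strain 3) ≈ 0.5972
After 'present': normaliser = 0.8·0.0961 + 0.45·0.3067 + 0.1·0.5972; P(strain 1) ≈ 0.2800, P(strain 2) ≈ 0.5025, P(strain 3) ≈ 0.2175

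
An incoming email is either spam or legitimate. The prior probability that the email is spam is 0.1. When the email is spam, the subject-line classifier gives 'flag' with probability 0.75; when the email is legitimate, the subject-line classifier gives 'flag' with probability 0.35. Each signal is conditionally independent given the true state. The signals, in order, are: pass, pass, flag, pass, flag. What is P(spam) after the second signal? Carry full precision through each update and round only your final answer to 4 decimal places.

Each posterior becomes the prior for the next update.
After 'pass': P(spam) = 0.25·0.1000 / (0.25·0.1000 + 0.65·0.9000) ≈ 0.0410
After 'pass': P(spam) = 0.25·0.0410 / (0.25·0.0410 + 0.65·0.9590) ≈ 0.0162

0.0162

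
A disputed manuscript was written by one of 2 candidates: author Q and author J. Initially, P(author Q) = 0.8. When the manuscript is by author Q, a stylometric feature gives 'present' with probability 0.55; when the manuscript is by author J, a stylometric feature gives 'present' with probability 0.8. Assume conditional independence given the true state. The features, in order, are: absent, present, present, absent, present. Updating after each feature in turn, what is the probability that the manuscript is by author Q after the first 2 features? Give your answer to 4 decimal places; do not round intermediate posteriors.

After 'absent': P(author Q) = 0.45·0.8000 / (0.45·0.8000 + 0.2·0.2000) ≈ 0.9000
After 'present': P(author Q) = 0.55·0.9000 / (0.55·0.9000 + 0.8·0.1000) ≈ 0.8609

0.8609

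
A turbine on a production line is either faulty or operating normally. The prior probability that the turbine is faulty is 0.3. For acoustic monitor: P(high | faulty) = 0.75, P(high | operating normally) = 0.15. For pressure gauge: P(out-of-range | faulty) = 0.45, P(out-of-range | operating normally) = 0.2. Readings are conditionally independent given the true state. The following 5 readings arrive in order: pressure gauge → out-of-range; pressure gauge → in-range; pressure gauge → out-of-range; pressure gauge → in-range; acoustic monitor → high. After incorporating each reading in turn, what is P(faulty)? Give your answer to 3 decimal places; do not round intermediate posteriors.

After pressure gauge='out-of-range': P(faulty) = 0.45·0.3000 / (0.45·0.3000 + 0.2·0.7000) ≈ 0.4909
After pressure gauge='in-range': P(faulty) = 0.55·0.4909 / (0.55·0.4909 + 0.8·0.5091) ≈ 0.3987
After pressure gauge='out-of-range': P(faulty) = 0.45·0.3987 / (0.45·0.3987 + 0.2·0.6013) ≈ 0.5987
After pressure gauge='in-range': P(faulty) = 0.55·0.5987 / (0.55·0.5987 + 0.8·0.4013) ≈ 0.5063
After acoustic monitor='high': P(faulty) = 0.75·0.5063 / (0.75·0.5063 + 0.15·0.4937) ≈ 0.8368

0.837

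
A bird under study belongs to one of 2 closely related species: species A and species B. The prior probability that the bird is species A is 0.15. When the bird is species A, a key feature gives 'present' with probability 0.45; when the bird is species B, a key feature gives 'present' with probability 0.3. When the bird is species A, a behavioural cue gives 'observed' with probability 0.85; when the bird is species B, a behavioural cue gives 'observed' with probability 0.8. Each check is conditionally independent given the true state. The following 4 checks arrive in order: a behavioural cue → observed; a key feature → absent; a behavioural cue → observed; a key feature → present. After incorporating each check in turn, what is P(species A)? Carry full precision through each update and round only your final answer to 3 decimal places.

0.190

After a behavioural cue='observed': P(species A) = 0.85·0.1500 / (0.85·0.1500 + 0.8·0.8500) ≈ 0.1579
After a key feature='absent': P(species A) = 0.55·0.1579 / (0.55·0.1579 + 0.7·0.8421) ≈ 0.1284
After a behavioural cue='observed': P(species A) = 0.85·0.1284 / (0.85·0.1284 + 0.8·0.8716) ≈ 0.1353
After a key feature='present': P(species A) = 0.45·0.1353 / (0.45·0.1353 + 0.3·0.8647) ≈ 0.1901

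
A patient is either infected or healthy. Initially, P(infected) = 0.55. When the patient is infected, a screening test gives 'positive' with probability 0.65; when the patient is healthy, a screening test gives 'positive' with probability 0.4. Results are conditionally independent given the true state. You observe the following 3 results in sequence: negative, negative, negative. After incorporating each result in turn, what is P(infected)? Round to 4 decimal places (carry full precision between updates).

0.1952

After 'negative': P(infected) = 0.35·0.5500 / (0.35·0.5500 + 0.6·0.4500) ≈ 0.4162
After 'negative': P(infected) = 0.35·0.4162 / (0.35·0.4162 + 0.6·0.5838) ≈ 0.2937
After 'negative': P(infected) = 0.35·0.2937 / (0.35·0.2937 + 0.6·0.7063) ≈ 0.1952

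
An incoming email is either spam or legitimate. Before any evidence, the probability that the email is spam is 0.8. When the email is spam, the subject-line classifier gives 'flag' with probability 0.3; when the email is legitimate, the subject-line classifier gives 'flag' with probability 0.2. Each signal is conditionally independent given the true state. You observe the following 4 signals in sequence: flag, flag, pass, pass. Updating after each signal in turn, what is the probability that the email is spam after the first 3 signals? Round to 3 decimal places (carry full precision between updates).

Each posterior becomes the prior for the next update.
After 'flag': P(spam) = 0.3·0.8000 / (0.3·0.8000 + 0.2·0.2000) ≈ 0.8571
After 'flag': P(spam) = 0.3·0.8571 / (0.3·0.8571 + 0.2·0.1429) ≈ 0.9000
After 'pass': P(spam) = 0.7·0.9000 / (0.7·0.9000 + 0.8·0.1000) ≈ 0.8873

0.887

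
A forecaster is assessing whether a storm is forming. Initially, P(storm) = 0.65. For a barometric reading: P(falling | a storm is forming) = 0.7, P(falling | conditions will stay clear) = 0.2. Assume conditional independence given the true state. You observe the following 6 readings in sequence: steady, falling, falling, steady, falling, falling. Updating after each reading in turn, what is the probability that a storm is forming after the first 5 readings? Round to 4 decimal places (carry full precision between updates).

0.9180

Each posterior becomes the prior for the next update.
After 'steady': P(storm) = 0.3·0.6500 / (0.3·0.6500 + 0.8·0.3500) ≈ 0.4105
After 'falling': P(storm) = 0.7·0.4105 / (0.7·0.4105 + 0.2·0.5895) ≈ 0.7091
After 'falling': P(storm) = 0.7·0.7091 / (0.7·0.7091 + 0.2·0.2909) ≈ 0.8951
After 'steady': P(storm) = 0.3·0.8951 / (0.3·0.8951 + 0.8·0.1049) ≈ 0.7619
After 'falling': P(storm) = 0.7·0.7619 / (0.7·0.7619 + 0.2·0.2381) ≈ 0.9180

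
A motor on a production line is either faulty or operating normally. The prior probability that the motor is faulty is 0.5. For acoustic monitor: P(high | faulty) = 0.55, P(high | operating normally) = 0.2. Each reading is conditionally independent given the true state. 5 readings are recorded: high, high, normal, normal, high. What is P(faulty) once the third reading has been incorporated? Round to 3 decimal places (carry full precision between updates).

Apply Bayes' rule sequentially, carrying P(faulty) forward.
After 'high': P(faulty) = 0.55·0.5000 / (0.55·0.5000 + 0.2·0.5000) ≈ 0.7333
After 'high': P(faulty) = 0.55·0.7333 / (0.55·0.7333 + 0.2·0.2667) ≈ 0.8832
After 'normal': P(faulty) = 0.45·0.8832 / (0.45·0.8832 + 0.8·0.1168) ≈ 0.8097

0.810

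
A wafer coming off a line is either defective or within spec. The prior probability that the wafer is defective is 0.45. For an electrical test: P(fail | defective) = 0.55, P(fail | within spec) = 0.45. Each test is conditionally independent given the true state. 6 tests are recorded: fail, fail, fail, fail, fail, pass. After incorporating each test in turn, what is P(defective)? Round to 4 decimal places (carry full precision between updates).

After 'fail': P(defective) = 0.55·0.4500 / (0.55·0.4500 + 0.45·0.5500) ≈ 0.5000
After 'fail': P(defective) = 0.55·0.5000 / (0.55·0.5000 + 0.45·0.5000) ≈ 0.5500
After 'fail': P(defective) = 0.55·0.5500 / (0.55·0.5500 + 0.45·0.4500) ≈ 0.5990
After 'fail': P(defective) = 0.55·0.5990 / (0.55·0.5990 + 0.45·0.4010) ≈ 0.6461
After 'fail': P(defective) = 0.55·0.6461 / (0.55·0.6461 + 0.45·0.3539) ≈ 0.6905
After 'pass': P(defective) = 0.45·0.6905 / (0.45·0.6905 + 0.55·0.3095) ≈ 0.6461

0.6461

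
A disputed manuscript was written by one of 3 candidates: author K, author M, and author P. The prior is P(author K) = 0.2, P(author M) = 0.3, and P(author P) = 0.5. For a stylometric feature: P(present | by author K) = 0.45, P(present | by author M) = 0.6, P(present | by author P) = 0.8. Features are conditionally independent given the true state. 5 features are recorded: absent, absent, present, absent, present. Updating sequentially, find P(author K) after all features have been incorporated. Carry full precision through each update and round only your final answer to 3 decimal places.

0.416

Each posterior becomes the prior for the next update.
After 'absent': normaliser = 0.55·0.2000 + 0.4·0.3000 + 0.2·0.5000; P(author K) ≈ 0.3333, P(author M) ≈ 0.3636, P(author P) ≈ 0.3030
After 'absent': normaliser = 0.55·0.3333 + 0.4·0.3636 + 0.2·0.3030; P(author K) ≈ 0.4708, P(author M) ≈ 0.3735, P(author P) ≈ 0.1556
After 'present': normaliser = 0.45·0.4708 + 0.6·0.3735 + 0.8·0.1556; P(author K) ≈ 0.3780, P(author M) ≈ 0.3999, P(author P) ≈ 0.2221
After 'absent': normaliser = 0.55·0.3780 + 0.4·0.3999 + 0.2·0.2221; P(author K) ≈ 0.5043, P(author M) ≈ 0.3880, P(author P) ≈ 0.1078
After 'present': normaliser = 0.45·0.5043 + 0.6·0.3880 + 0.8·0.1078; P(author K) ≈ 0.4157, P(author M) ≈ 0.4264, P(author P) ≈ 0.1579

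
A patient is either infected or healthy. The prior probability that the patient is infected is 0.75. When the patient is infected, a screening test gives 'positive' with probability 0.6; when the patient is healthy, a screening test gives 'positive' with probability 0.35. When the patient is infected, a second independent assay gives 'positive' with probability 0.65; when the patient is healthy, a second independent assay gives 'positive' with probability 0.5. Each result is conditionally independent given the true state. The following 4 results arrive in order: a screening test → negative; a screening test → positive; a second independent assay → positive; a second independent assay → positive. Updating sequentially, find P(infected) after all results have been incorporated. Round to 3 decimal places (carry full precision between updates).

0.842

After a screening test='negative': P(infected) = 0.4·0.7500 / (0.4·0.7500 + 0.65·0.2500) ≈ 0.6486
After a screening test='positive': P(infected) = 0.6·0.6486 / (0.6·0.6486 + 0.35·0.3514) ≈ 0.7599
After a second independent assay='positive': P(infected) = 0.65·0.7599 / (0.65·0.7599 + 0.5·0.2401) ≈ 0.8045
After a second independent assay='positive': P(infected) = 0.65·0.8045 / (0.65·0.8045 + 0.5·0.1955) ≈ 0.8425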